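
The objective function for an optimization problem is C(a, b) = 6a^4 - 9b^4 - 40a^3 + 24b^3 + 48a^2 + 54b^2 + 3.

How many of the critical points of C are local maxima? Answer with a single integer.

C separates as a function of a plus a function of b, so ∇C=0 decouples.
∂C/∂a = 24a(a - 4)(a - 1) = 0 at a ∈ {0, 1, 4}; ∂C/∂b = -36b(b - 3)(b + 1) = 0 at b ∈ {-1, 0, 3}.
The Hessian is diagonal: diag(C_aa, C_bb). Second derivatives: C_aa(0)=96, C_aa(1)=-72, C_aa(4)=288; C_bb(-1)=-144, C_bb(0)=108, C_bb(3)=-432.
Local maxima occur where both diagonal entries negative: (1, -1), (1, 3). Count: 2.

2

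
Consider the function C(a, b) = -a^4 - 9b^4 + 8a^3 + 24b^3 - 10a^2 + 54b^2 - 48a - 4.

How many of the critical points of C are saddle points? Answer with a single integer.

4

C separates as a function of a plus a function of b, so ∇C=0 decouples.
∂C/∂a = -4(a - 4)(a - 3)(a + 1) = 0 at a ∈ {-1, 3, 4}; ∂C/∂b = -36b(b - 3)(b + 1) = 0 at b ∈ {-1, 0, 3}.
The Hessian is diagonal: diag(C_aa, C_bb). Second derivatives: C_aa(-1)=-80, C_aa(3)=16, C_aa(4)=-20; C_bb(-1)=-144, C_bb(0)=108, C_bb(3)=-432.
Saddle points occur where the two diagonal entries have opposite signs: (-1, 0), (3, -1), (3, 3), (4, 0). Count: 4.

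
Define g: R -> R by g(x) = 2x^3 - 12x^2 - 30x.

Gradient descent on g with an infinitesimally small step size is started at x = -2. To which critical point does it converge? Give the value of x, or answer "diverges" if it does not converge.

diverges

g'(x) = 6(x - 5)(x + 1), so g'(-2) = 42.
Gradient descent moves in the -g' direction, i.e. x is decreasing.
There is no critical point below x=-2, and g' keeps the same sign, so the iterate runs off to −∞.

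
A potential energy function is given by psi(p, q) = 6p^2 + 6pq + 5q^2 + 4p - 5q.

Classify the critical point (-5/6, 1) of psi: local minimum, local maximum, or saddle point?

local minimum

The Hessian of psi is constant: H = [[12, 6], [6, 10]].
det(H) = 12·10 − 6² = 84.
det(H) > 0 and tr(H) = 22 > 0, so H is positive definite and the point is a local minimum.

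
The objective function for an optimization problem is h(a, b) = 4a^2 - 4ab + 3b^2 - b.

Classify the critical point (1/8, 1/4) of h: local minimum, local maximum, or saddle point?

The Hessian of h is constant: H = [[8, -4], [-4, 6]].
det(H) = 8·6 − (-4)² = 32.
det(H) > 0 and tr(H) = 14 > 0, so H is positive definite and the point is a local minimum.

local minimum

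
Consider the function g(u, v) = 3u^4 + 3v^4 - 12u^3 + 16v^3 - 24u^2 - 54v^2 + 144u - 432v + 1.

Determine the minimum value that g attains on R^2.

g(u,v) separates as P(u) + Q(v) + 1, so its minimum is min P + min Q + 1.
P'(u) = 12(u - 3)(u - 2)(u + 2) vanishes at u ∈ {-2, 2, 3}; Q'(v) = 12(v - 3)(v + 3)(v + 4) vanishes at v ∈ {-4, -3, 3}.
Local minima of P (where P''>0): P(-2)=-240, P(3)=135. Local minima of Q: Q(-4)=608, Q(3)=-1107.
So the global minimum of g is P(-2) + Q(3) + 1 = -240 − 1107 + 1 = -1346, attained at (-2, 3).

-1346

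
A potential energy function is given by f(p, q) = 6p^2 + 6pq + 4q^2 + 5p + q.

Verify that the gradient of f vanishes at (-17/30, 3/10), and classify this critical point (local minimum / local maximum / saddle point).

local minimum

∇f = (12p + 6q + 5, 6p + 8q + 1); substituting (-17/30, 3/10) gives ∇f = (0, 0), so (-17/30, 3/10) is indeed a critical point.
The Hessian of f is constant: H = [[12, 6], [6, 8]].
det(H) = 12·8 − 6² = 60.
det(H) > 0 and tr(H) = 20 > 0, so H is positive definite and the point is a local minimum.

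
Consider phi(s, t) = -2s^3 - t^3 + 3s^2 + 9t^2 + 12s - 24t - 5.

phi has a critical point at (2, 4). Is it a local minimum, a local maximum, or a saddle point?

local maximum

The mixed partial ∂²phi/∂s∂t is 0, so the Hessian at any point is diag(phi_ss, phi_tt) = diag(6(-2s + 1), 6(-t + 3)).
At (2, 4): H = diag(-18, -6).
Both eigenvalues are negative, so H is negative definite: a local maximum.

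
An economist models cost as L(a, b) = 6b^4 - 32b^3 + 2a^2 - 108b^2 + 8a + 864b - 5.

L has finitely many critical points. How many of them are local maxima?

L separates as a function of a plus a function of b, so ∇L=0 decouples.
∂L/∂a = 4(a + 2) = 0 at a ∈ {-2}; ∂L/∂b = 24(b - 4)(b - 3)(b + 3) = 0 at b ∈ {-3, 3, 4}.
The Hessian is diagonal: diag(L_aa, L_bb). Second derivatives: L_aa(-2)=4; L_bb(-3)=1008, L_bb(3)=-144, L_bb(4)=168.
Local maxima occur where both diagonal entries negative: none. Count: 0.

0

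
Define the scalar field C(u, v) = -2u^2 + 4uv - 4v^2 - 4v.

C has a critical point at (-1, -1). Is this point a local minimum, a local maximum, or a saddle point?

local maximum

The Hessian of C is constant: H = [[-4, 4], [4, -8]].
det(H) = (-4)·(-8) − 4² = 16.
det(H) > 0 and tr(H) = -12 < 0, so H is negative definite and the point is a local maximum.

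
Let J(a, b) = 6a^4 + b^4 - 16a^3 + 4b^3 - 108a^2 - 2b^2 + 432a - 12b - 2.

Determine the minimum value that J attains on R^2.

-1361

J(a,b) separates as P(a) + Q(b) − 2, so its minimum is min P + min Q − 2.
P'(a) = 24(a - 3)(a - 2)(a + 3) vanishes at a ∈ {-3, 2, 3}; Q'(b) = 4(b - 1)(b + 1)(b + 3) vanishes at b ∈ {-3, -1, 1}.
Local minima of P (where P''>0): P(-3)=-1350, P(3)=378. Local minima of Q: Q(-3)=-9, Q(1)=-9.
So the global minimum of J is P(-3) + Q(-3) − 2 = -1350 − 9 − 2 = -1361, attained at (-3, -3).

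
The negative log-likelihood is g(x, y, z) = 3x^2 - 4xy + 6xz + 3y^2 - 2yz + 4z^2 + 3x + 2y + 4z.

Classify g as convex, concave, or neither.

convex

g is quadratic, so its Hessian is the constant matrix H = [[6, -4, 6], [-4, 6, -2], [6, -2, 8]].
Leading principal minors: 6, 20, 16.
All positive ⇒ H ≻ 0 ⇒ convex.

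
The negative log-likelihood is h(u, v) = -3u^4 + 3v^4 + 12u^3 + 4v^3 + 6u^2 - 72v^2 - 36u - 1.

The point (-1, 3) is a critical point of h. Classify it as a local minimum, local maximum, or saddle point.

The mixed partial ∂²h/∂u∂v is 0, so the Hessian at any point is diag(h_uu, h_vv) = diag(12(-3u^2 + 6u + 1), 12(3v^2 + 2v - 12)).
At (-1, 3): H = diag(-96, 252).
The eigenvalues have opposite signs, so H is indefinite: a saddle point.

saddle point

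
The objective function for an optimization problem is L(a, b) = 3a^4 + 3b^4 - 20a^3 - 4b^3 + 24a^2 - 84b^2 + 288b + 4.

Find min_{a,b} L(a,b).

L(a,b) separates as P(a) + Q(b) + 4, so its minimum is min P + min Q + 4.
P'(a) = 12a(a - 4)(a - 1) vanishes at a ∈ {0, 1, 4}; Q'(b) = 12(b - 3)(b - 2)(b + 4) vanishes at b ∈ {-4, 2, 3}.
Local minima of P (where P''>0): P(0)=0, P(4)=-128. Local minima of Q: Q(-4)=-1472, Q(3)=243.
So the global minimum of L is P(4) + Q(-4) + 4 = -128 − 1472 + 4 = -1596, attained at (4, -4).

-1596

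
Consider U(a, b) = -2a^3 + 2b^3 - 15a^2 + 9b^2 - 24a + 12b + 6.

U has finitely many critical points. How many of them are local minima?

1

U separates as a function of a plus a function of b, so ∇U=0 decouples.
∂U/∂a = -6(a + 1)(a + 4) = 0 at a ∈ {-4, -1}; ∂U/∂b = 6(b + 1)(b + 2) = 0 at b ∈ {-2, -1}.
The Hessian is diagonal: diag(U_aa, U_bb). Second derivatives: U_aa(-4)=18, U_aa(-1)=-18; U_bb(-2)=-6, U_bb(-1)=6.
Local minima occur where both diagonal entries positive: (-4, -1). Count: 1.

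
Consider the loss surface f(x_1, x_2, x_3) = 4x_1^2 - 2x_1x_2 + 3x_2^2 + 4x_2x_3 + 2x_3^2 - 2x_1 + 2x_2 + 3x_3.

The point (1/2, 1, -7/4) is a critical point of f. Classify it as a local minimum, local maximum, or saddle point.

local minimum

The Hessian is constant: H = [[8, -2, 0], [-2, 6, 4], [0, 4, 4]].
Leading principal minors: Δ₁ = 8, Δ₂ = 44, Δ₃ = 48.
All leading minors are positive, so H is positive definite: a local minimum.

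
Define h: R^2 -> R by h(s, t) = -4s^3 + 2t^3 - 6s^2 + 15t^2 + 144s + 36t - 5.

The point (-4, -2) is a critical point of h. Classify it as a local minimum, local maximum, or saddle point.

local minimum

The mixed partial ∂²h/∂s∂t is 0, so the Hessian at any point is diag(h_ss, h_tt) = diag(-12(2s + 1), 6(2t + 5)).
At (-4, -2): H = diag(84, 6).
Both eigenvalues are positive, so H is positive definite: a local minimum.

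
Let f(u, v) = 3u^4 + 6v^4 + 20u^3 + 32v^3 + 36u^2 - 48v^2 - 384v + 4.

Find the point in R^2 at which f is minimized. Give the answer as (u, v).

f(u,v) separates as P(u) + Q(v) + 4, so its minimum is min P + min Q + 4.
P'(u) = 12u(u + 2)(u + 3) vanishes at u ∈ {-3, -2, 0}; Q'(v) = 24(v - 2)(v + 2)(v + 4) vanishes at v ∈ {-4, -2, 2}.
Local minima of P (where P''>0): P(-3)=27, P(0)=0. Local minima of Q: Q(-4)=256, Q(2)=-608.
So the global minimum of f is P(0) + Q(2) + 4 = 0 − 608 + 4 = -604, attained at (0, 2).

(0, 2)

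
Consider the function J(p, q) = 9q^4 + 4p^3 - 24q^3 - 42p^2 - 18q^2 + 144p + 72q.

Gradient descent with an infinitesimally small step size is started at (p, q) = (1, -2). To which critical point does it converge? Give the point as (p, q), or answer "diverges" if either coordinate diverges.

J is separable, so gradient descent decouples: p follows -∂J/∂p, q follows -∂J/∂q.
∂J/∂p = 12(p - 4)(p - 3); at p=1 this is 72, so p decreases.
∂J/∂q = 36(q - 2)(q - 1)(q + 1); at q=-2 this is -432, so q increases.
The p-coordinate has no critical point in that direction and runs off to infinity.

diverges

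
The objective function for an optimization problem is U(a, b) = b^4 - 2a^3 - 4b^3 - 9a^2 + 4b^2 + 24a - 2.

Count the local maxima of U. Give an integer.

U separates as a function of a plus a function of b, so ∇U=0 decouples.
∂U/∂a = -6(a - 1)(a + 4) = 0 at a ∈ {-4, 1}; ∂U/∂b = 4b(b - 2)(b - 1) = 0 at b ∈ {0, 1, 2}.
The Hessian is diagonal: diag(U_aa, U_bb). Second derivatives: U_aa(-4)=30, U_aa(1)=-30; U_bb(0)=8, U_bb(1)=-4, U_bb(2)=8.
Local maxima occur where both diagonal entries negative: (1, 1). Count: 1.

1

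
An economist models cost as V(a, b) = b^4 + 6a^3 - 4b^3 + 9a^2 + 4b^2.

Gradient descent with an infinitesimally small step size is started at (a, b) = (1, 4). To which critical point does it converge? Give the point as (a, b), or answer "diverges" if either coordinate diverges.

V is separable, so gradient descent decouples: a follows -∂V/∂a, b follows -∂V/∂b.
∂V/∂a = 18a(a + 1); at a=1 this is 36, so a decreases.
∂V/∂b = 4b(b - 2)(b - 1); at b=4 this is 96, so b decreases.
a converges to its nearest critical value 0 (a local min of the a-part); b converges to 2. The iterate converges to (0, 2).

(0, 2)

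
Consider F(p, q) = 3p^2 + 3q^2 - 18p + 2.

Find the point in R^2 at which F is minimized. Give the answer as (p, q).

(3, 0)

F(p,q) separates as A(p) + B(q) + 2, so its minimum is min A + min B + 2.
A'(p) = 6p - 18 vanishes at p ∈ {3}; B'(q) = 6q vanishes at q ∈ {0}.
Local minima of A (where A''>0): A(3)=-27. Local minima of B: B(0)=0.
So the global minimum of F is A(3) + B(0) + 2 = -27 + 0 + 2 = -25, attained at (3, 0).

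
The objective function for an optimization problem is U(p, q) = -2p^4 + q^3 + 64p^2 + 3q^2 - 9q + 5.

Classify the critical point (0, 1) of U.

local minimum

The mixed partial ∂²U/∂p∂q is 0, so the Hessian at any point is diag(U_pp, U_qq) = diag(8(-3p^2 + 16), 6(q + 1)).
At (0, 1): H = diag(128, 12).
Both eigenvalues are positive, so H is positive definite: a local minimum.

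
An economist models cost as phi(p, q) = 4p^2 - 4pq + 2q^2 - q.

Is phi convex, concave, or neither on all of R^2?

phi is quadratic, so its Hessian is the constant matrix H = [[8, -4], [-4, 4]].
det(H) = 16, tr(H) = 12.
det(H) > 0 and tr(H) > 0, so H is positive definite everywhere: convex.

convex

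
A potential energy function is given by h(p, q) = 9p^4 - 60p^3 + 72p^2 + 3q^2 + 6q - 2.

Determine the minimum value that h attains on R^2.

-389

h(p,q) separates as A(p) + B(q) − 2, so its minimum is min A + min B − 2.
A'(p) = 36p(p - 4)(p - 1) vanishes at p ∈ {0, 1, 4}; B'(q) = 6q + 6 vanishes at q ∈ {-1}.
Local minima of A (where A''>0): A(0)=0, A(4)=-384. Local minima of B: B(-1)=-3.
So the global minimum of h is A(4) + B(-1) − 2 = -384 − 3 − 2 = -389, attained at (4, -1).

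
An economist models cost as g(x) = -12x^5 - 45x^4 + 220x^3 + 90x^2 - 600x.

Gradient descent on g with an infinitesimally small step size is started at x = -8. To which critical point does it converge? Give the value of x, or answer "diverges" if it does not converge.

-5

g'(x) = -60(x - 2)(x - 1)(x + 1)(x + 5), so g'(-8) = -113400.
Gradient descent moves in the -g' direction, i.e. x is increasing.
The nearest critical point in that direction is x = -5, where g'' = 10080 > 0 (a local minimum). The iterate converges there.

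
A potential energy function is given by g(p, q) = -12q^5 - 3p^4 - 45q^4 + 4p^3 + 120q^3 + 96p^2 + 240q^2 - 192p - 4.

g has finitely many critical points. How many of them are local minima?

2

g separates as a function of p plus a function of q, so ∇g=0 decouples.
∂g/∂p = -12(p - 4)(p - 1)(p + 4) = 0 at p ∈ {-4, 1, 4}; ∂g/∂q = -60q(q - 2)(q + 1)(q + 4) = 0 at q ∈ {-4, -1, 0, 2}.
The Hessian is diagonal: diag(g_pp, g_qq). Second derivatives: g_pp(-4)=-480, g_pp(1)=180, g_pp(4)=-288; g_qq(-4)=4320, g_qq(-1)=-540, g_qq(0)=480, g_qq(2)=-2160.
Local minima occur where both diagonal entries positive: (1, -4), (1, 0). Count: 2.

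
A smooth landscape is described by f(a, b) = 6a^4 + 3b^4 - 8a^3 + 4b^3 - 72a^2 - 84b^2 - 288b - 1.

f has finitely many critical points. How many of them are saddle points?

4

f separates as a function of a plus a function of b, so ∇f=0 decouples.
∂f/∂a = 24a(a - 3)(a + 2) = 0 at a ∈ {-2, 0, 3}; ∂f/∂b = 12(b - 4)(b + 2)(b + 3) = 0 at b ∈ {-3, -2, 4}.
The Hessian is diagonal: diag(f_aa, f_bb). Second derivatives: f_aa(-2)=240, f_aa(0)=-144, f_aa(3)=360; f_bb(-3)=84, f_bb(-2)=-72, f_bb(4)=504.
Saddle points occur where the two diagonal entries have opposite signs: (-2, -2), (0, -3), (0, 4), (3, -2). Count: 4.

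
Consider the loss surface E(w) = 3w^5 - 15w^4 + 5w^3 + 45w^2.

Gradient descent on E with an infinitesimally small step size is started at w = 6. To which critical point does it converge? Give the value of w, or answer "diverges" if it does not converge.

3

E'(w) = 15w(w - 3)(w - 2)(w + 1), so E'(6) = 7560.
Gradient descent moves in the -E' direction, i.e. w is decreasing.
The nearest critical point in that direction is w = 3, where E'' = 180 > 0 (a local minimum). The iterate converges there.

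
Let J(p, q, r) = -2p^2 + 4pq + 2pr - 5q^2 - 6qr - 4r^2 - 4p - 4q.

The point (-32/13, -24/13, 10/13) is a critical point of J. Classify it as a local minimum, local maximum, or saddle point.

The Hessian is constant: H = [[-4, 4, 2], [4, -10, -6], [2, -6, -8]].
Leading principal minors: Δ₁ = -4, Δ₂ = 24, Δ₃ = -104.
The minors alternate sign starting negative (−, +, −), so H is negative definite: a local maximum.

local maximum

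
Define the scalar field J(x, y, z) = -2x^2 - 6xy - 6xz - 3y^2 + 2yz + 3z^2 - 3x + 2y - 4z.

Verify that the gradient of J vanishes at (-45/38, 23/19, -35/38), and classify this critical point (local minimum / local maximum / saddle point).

saddle point

∇J = (-4x - 6y - 6z - 3, -6x - 6y + 2z + 2, -6x + 2y + 6z - 4); substituting (-45/38, 23/19, -35/38) gives ∇J = (0, 0, 0), so (-45/38, 23/19, -35/38) is indeed a critical point.
The Hessian is constant: H = [[-4, -6, -6], [-6, -6, 2], [-6, 2, 6]].
Leading principal minors: Δ₁ = -4, Δ₂ = -12, Δ₃ = 304.
The minors fit neither the all-positive nor the alternating-sign pattern, so H is indefinite: a saddle point.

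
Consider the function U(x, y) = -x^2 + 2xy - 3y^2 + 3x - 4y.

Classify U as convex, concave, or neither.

concave

U is quadratic, so its Hessian is the constant matrix H = [[-2, 2], [2, -6]].
det(H) = 8, tr(H) = -8.
det(H) > 0 and tr(H) < 0, so H is negative definite everywhere: concave.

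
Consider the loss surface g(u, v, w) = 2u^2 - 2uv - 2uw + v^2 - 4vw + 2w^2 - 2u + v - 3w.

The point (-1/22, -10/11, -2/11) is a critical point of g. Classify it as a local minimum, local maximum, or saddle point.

The Hessian is constant: H = [[4, -2, -2], [-2, 2, -4], [-2, -4, 4]].
Leading principal minors: Δ₁ = 4, Δ₂ = 4, Δ₃ = -88.
The minors fit neither the all-positive nor the alternating-sign pattern, so H is indefinite: a saddle point.

saddle point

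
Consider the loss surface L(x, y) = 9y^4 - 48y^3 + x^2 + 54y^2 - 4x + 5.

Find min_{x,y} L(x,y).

L(x,y) separates as P(x) + Q(y) + 5, so its minimum is min P + min Q + 5.
P'(x) = 2x - 4 vanishes at x ∈ {2}; Q'(y) = 36y(y - 3)(y - 1) vanishes at y ∈ {0, 1, 3}.
Local minima of P (where P''>0): P(2)=-4. Local minima of Q: Q(0)=0, Q(3)=-81.
So the global minimum of L is P(2) + Q(3) + 5 = -4 − 81 + 5 = -80, attained at (2, 3).

-80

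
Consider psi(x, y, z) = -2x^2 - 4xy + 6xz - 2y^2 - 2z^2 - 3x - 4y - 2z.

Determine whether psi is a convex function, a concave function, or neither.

neither

psi is quadratic, so its Hessian is the constant matrix H = [[-4, -4, 6], [-4, -4, 0], [6, 0, -4]].
Leading principal minors: -4, 0, 144.
Neither pattern holds ⇒ H is indefinite ⇒ neither convex nor concave.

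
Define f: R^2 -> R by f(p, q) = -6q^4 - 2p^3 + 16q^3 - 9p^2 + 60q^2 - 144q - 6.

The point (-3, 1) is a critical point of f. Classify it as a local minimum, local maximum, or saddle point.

local minimum

The mixed partial ∂²f/∂p∂q is 0, so the Hessian at any point is diag(f_pp, f_qq) = diag(-6(2p + 3), 24(-3q^2 + 4q + 5)).
At (-3, 1): H = diag(18, 144).
Both eigenvalues are positive, so H is positive definite: a local minimum.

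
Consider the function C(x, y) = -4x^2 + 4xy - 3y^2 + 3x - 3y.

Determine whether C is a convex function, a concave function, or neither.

C is quadratic, so its Hessian is the constant matrix H = [[-8, 4], [4, -6]].
det(H) = 32, tr(H) = -14.
det(H) > 0 and tr(H) < 0, so H is negative definite everywhere: concave.

concave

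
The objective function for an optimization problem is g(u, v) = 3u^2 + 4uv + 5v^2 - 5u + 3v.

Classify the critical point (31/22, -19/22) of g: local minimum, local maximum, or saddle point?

The Hessian of g is constant: H = [[6, 4], [4, 10]].
det(H) = 6·10 − 4² = 44.
det(H) > 0 and tr(H) = 16 > 0, so H is positive definite and the point is a local minimum.

local minimum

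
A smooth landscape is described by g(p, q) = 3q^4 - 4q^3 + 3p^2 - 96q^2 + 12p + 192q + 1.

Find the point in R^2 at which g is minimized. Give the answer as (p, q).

(-2, -4)

g(p,q) separates as A(p) + B(q) + 1, so its minimum is min A + min B + 1.
A'(p) = 6p + 12 vanishes at p ∈ {-2}; B'(q) = 12(q - 4)(q - 1)(q + 4) vanishes at q ∈ {-4, 1, 4}.
Local minima of A (where A''>0): A(-2)=-12. Local minima of B: B(-4)=-1280, B(4)=-256.
So the global minimum of g is A(-2) + B(-4) + 1 = -12 − 1280 + 1 = -1291, attained at (-2, -4).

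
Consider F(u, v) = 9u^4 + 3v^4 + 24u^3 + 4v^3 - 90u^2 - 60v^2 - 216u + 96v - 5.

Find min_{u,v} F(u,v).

F(u,v) separates as P(u) + Q(v) − 5, so its minimum is min P + min Q − 5.
P'(u) = 36(u - 2)(u + 1)(u + 3) vanishes at u ∈ {-3, -1, 2}; Q'(v) = 12(v - 2)(v - 1)(v + 4) vanishes at v ∈ {-4, 1, 2}.
Local minima of P (where P''>0): P(-3)=-81, P(2)=-456. Local minima of Q: Q(-4)=-832, Q(2)=32.
So the global minimum of F is P(2) + Q(-4) − 5 = -456 − 832 − 5 = -1293, attained at (2, -4).

-1293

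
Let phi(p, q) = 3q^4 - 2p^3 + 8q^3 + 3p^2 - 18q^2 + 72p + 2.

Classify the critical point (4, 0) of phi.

The mixed partial ∂²phi/∂p∂q is 0, so the Hessian at any point is diag(phi_pp, phi_qq) = diag(6(-2p + 1), 12(3q^2 + 4q - 3)).
At (4, 0): H = diag(-42, -36).
Both eigenvalues are negative, so H is negative definite: a local maximum.

local maximum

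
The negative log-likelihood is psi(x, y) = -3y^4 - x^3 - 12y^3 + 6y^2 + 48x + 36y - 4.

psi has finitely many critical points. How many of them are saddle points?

psi separates as a function of x plus a function of y, so ∇psi=0 decouples.
∂psi/∂x = -3(x - 4)(x + 4) = 0 at x ∈ {-4, 4}; ∂psi/∂y = -12(y - 1)(y + 1)(y + 3) = 0 at y ∈ {-3, -1, 1}.
The Hessian is diagonal: diag(psi_xx, psi_yy). Second derivatives: psi_xx(-4)=24, psi_xx(4)=-24; psi_yy(-3)=-96, psi_yy(-1)=48, psi_yy(1)=-96.
Saddle points occur where the two diagonal entries have opposite signs: (-4, -3), (-4, 1), (4, -1). Count: 3.

3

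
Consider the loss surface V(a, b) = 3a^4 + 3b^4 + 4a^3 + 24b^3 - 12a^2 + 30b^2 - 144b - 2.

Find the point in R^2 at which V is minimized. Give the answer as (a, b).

V(a,b) separates as P(a) + Q(b) − 2, so its minimum is min P + min Q − 2.
P'(a) = 12a(a - 1)(a + 2) vanishes at a ∈ {-2, 0, 1}; Q'(b) = 12(b - 1)(b + 3)(b + 4) vanishes at b ∈ {-4, -3, 1}.
Local minima of P (where P''>0): P(-2)=-32, P(1)=-5. Local minima of Q: Q(-4)=288, Q(1)=-87.
So the global minimum of V is P(-2) + Q(1) − 2 = -32 − 87 − 2 = -121, attained at (-2, 1).

(-2, 1)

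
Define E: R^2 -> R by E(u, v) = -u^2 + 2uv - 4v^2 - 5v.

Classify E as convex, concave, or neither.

E is quadratic, so its Hessian is the constant matrix H = [[-2, 2], [2, -8]].
det(H) = 12, tr(H) = -10.
det(H) > 0 and tr(H) < 0, so H is negative definite everywhere: concave.

concave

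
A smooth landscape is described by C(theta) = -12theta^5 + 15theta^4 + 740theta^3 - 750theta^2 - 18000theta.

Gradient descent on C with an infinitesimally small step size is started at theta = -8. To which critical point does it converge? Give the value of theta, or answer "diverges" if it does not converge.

-5

C'(theta) = -60(theta - 5)(theta - 4)(theta + 3)(theta + 5), so C'(-8) = -140400.
Gradient descent moves in the -C' direction, i.e. theta is increasing.
The nearest critical point in that direction is theta = -5, where C'' = 10800 > 0 (a local minimum). The iterate converges there.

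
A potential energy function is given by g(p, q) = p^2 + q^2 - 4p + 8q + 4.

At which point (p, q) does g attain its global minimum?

g(p,q) separates as A(p) + B(q) + 4, so its minimum is min A + min B + 4.
A'(p) = 2p - 4 vanishes at p ∈ {2}; B'(q) = 2q + 8 vanishes at q ∈ {-4}.
Local minima of A (where A''>0): A(2)=-4. Local minima of B: B(-4)=-16.
So the global minimum of g is A(2) + B(-4) + 4 = -4 − 16 + 4 = -16, attained at (2, -4).

(2, -4)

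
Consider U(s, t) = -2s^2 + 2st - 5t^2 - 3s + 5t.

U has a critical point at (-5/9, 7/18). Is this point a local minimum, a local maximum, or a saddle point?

The Hessian of U is constant: H = [[-4, 2], [2, -10]].
det(H) = (-4)·(-10) − 2² = 36.
det(H) > 0 and tr(H) = -14 < 0, so H is negative definite and the point is a local maximum.

local maximum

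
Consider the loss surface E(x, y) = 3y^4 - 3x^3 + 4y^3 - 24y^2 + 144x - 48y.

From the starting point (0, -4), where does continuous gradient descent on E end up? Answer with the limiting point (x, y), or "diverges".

E is separable, so gradient descent decouples: x follows -∂E/∂x, y follows -∂E/∂y.
∂E/∂x = -9(x - 4)(x + 4); at x=0 this is 144, so x decreases.
∂E/∂y = 12(y - 2)(y + 1)(y + 2); at y=-4 this is -432, so y increases.
x converges to its nearest critical value -4 (a local min of the x-part); y converges to -2. The iterate converges to (-4, -2).

(-4, -2)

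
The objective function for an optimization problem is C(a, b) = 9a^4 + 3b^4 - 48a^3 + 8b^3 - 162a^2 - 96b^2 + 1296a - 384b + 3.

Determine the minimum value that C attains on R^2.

C(a,b) separates as P(a) + Q(b) + 3, so its minimum is min P + min Q + 3.
P'(a) = 36(a - 4)(a - 3)(a + 3) vanishes at a ∈ {-3, 3, 4}; Q'(b) = 12(b - 4)(b + 2)(b + 4) vanishes at b ∈ {-4, -2, 4}.
Local minima of P (where P''>0): P(-3)=-3321, P(4)=1824. Local minima of Q: Q(-4)=256, Q(4)=-1792.
So the global minimum of C is P(-3) + Q(4) + 3 = -3321 − 1792 + 3 = -5110, attained at (-3, 4).

-5110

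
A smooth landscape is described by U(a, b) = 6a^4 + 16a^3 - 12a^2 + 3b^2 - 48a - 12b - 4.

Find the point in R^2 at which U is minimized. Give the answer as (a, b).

(1, 2)

U(a,b) separates as P(a) + Q(b) − 4, so its minimum is min P + min Q − 4.
P'(a) = 24(a - 1)(a + 1)(a + 2) vanishes at a ∈ {-2, -1, 1}; Q'(b) = 6b - 12 vanishes at b ∈ {2}.
Local minima of P (where P''>0): P(-2)=16, P(1)=-38. Local minima of Q: Q(2)=-12.
So the global minimum of U is P(1) + Q(2) − 4 = -38 − 12 − 4 = -54, attained at (1, 2).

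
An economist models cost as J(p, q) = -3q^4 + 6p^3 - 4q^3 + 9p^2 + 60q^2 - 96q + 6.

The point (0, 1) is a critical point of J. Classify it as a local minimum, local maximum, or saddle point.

local minimum

The mixed partial ∂²J/∂p∂q is 0, so the Hessian at any point is diag(J_pp, J_qq) = diag(18(2p + 1), 12(-3q^2 - 2q + 10)).
At (0, 1): H = diag(18, 60).
Both eigenvalues are positive, so H is positive definite: a local minimum.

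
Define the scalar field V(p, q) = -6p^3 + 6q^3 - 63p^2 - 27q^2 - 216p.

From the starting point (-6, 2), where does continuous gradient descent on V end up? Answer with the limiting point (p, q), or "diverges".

(-4, 3)

V is separable, so gradient descent decouples: p follows -∂V/∂p, q follows -∂V/∂q.
∂V/∂p = -18(p + 3)(p + 4); at p=-6 this is -108, so p increases.
∂V/∂q = 18q(q - 3); at q=2 this is -36, so q increases.
p converges to its nearest critical value -4 (a local min of the p-part); q converges to 3. The iterate converges to (-4, 3).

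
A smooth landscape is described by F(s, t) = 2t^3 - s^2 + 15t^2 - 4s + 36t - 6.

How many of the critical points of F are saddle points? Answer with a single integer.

F separates as a function of s plus a function of t, so ∇F=0 decouples.
∂F/∂s = -2(s + 2) = 0 at s ∈ {-2}; ∂F/∂t = 6(t + 2)(t + 3) = 0 at t ∈ {-3, -2}.
The Hessian is diagonal: diag(F_ss, F_tt). Second derivatives: F_ss(-2)=-2; F_tt(-3)=-6, F_tt(-2)=6.
Saddle points occur where the two diagonal entries have opposite signs: (-2, -2). Count: 1.

1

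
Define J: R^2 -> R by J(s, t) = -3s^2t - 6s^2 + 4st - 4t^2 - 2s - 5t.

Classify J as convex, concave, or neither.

The term -3s^2t is cubic, so the Hessian is not constant.
∂²J/∂s² = -6t - 12, which takes both signs as t varies (negative for sufficiently large t). A diagonal entry of the Hessian changing sign means the Hessian is neither positive- nor negative-semidefinite on all of R^2.

neither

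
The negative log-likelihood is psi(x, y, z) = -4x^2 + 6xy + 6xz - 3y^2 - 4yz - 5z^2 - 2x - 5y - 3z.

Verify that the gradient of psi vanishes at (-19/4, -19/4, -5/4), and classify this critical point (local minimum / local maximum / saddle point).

∇psi = (-8x + 6y + 6z - 2, 6x - 6y - 4z - 5, 6x - 4y - 10z - 3); substituting (-19/4, -19/4, -5/4) gives ∇psi = (0, 0, 0), so (-19/4, -19/4, -5/4) is indeed a critical point.
The Hessian is constant: H = [[-8, 6, 6], [6, -6, -4], [6, -4, -10]].
Leading principal minors: Δ₁ = -8, Δ₂ = 12, Δ₃ = -64.
The minors alternate sign starting negative (−, +, −), so H is negative definite: a local maximum.

local maximum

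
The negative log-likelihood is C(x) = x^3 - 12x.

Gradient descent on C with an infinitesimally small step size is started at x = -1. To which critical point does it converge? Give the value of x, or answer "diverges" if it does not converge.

2

C'(x) = 3(x - 2)(x + 2), so C'(-1) = -9.
Gradient descent moves in the -C' direction, i.e. x is increasing.
The nearest critical point in that direction is x = 2, where C'' = 12 > 0 (a local minimum). The iterate converges there.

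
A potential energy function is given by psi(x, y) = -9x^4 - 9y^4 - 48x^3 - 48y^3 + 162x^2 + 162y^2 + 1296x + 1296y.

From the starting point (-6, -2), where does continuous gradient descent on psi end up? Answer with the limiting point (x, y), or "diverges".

diverges

psi is separable, so gradient descent decouples: x follows -∂psi/∂x, y follows -∂psi/∂y.
∂psi/∂x = -36(x - 3)(x + 3)(x + 4); at x=-6 this is 1944, so x decreases.
∂psi/∂y = -36(y - 3)(y + 3)(y + 4); at y=-2 this is 360, so y decreases.
The x-coordinate has no critical point in that direction and runs off to infinity.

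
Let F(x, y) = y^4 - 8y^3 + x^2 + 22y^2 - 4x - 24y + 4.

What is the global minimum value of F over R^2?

F(x,y) separates as P(x) + Q(y) + 4, so its minimum is min P + min Q + 4.
P'(x) = 2x - 4 vanishes at x ∈ {2}; Q'(y) = 4(y - 3)(y - 2)(y - 1) vanishes at y ∈ {1, 2, 3}.
Local minima of P (where P''>0): P(2)=-4. Local minima of Q: Q(1)=-9, Q(3)=-9.
So the global minimum of F is P(2) + Q(1) + 4 = -4 − 9 + 4 = -9, attained at (2, 1).

-9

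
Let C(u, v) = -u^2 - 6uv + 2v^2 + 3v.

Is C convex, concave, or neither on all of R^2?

C is quadratic, so its Hessian is the constant matrix H = [[-2, -6], [-6, 4]].
det(H) = -44, tr(H) = 2.
det(H) < 0, so H is indefinite: neither convex nor concave.

neither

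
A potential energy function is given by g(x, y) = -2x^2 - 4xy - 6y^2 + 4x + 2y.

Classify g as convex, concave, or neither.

concave

g is quadratic, so its Hessian is the constant matrix H = [[-4, -4], [-4, -12]].
det(H) = 32, tr(H) = -16.
det(H) > 0 and tr(H) < 0, so H is negative definite everywhere: concave.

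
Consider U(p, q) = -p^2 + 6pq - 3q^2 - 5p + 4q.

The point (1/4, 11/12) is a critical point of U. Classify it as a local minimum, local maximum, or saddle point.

saddle point

The Hessian of U is constant: H = [[-2, 6], [6, -6]].
det(H) = (-2)·(-6) − 6² = -24.
Since det(H) < 0, H is indefinite and the critical point is a saddle point.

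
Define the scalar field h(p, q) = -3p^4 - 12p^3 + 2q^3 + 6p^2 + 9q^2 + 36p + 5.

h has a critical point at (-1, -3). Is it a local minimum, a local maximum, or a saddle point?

The mixed partial ∂²h/∂p∂q is 0, so the Hessian at any point is diag(h_pp, h_qq) = diag(12(-3p^2 - 6p + 1), 6(2q + 3)).
At (-1, -3): H = diag(48, -18).
The eigenvalues have opposite signs, so H is indefinite: a saddle point.

saddle point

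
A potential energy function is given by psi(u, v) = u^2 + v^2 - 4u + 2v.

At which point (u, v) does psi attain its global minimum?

(2, -1)

psi(u,v) separates as P(u) + Q(v), so its minimum is min P + min Q.
P'(u) = 2u - 4 vanishes at u ∈ {2}; Q'(v) = 2v + 2 vanishes at v ∈ {-1}.
Local minima of P (where P''>0): P(2)=-4. Local minima of Q: Q(-1)=-1.
So the global minimum of psi is P(2) + Q(-1) = -4 − 1 = -5, attained at (2, -1).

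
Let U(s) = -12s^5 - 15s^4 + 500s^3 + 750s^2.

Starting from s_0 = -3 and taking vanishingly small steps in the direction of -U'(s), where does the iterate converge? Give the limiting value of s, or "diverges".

-5

U'(s) = -60s(s - 5)(s + 1)(s + 5), so U'(-3) = 5760.
Gradient descent moves in the -U' direction, i.e. s is decreasing.
The nearest critical point in that direction is s = -5, where U'' = 12000 > 0 (a local minimum). The iterate converges there.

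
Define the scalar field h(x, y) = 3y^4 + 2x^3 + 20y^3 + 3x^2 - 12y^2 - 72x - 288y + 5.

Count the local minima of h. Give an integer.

h separates as a function of x plus a function of y, so ∇h=0 decouples.
∂h/∂x = 6(x - 3)(x + 4) = 0 at x ∈ {-4, 3}; ∂h/∂y = 12(y - 2)(y + 3)(y + 4) = 0 at y ∈ {-4, -3, 2}.
The Hessian is diagonal: diag(h_xx, h_yy). Second derivatives: h_xx(-4)=-42, h_xx(3)=42; h_yy(-4)=72, h_yy(-3)=-60, h_yy(2)=360.
Local minima occur where both diagonal entries positive: (3, -4), (3, 2). Count: 2.

2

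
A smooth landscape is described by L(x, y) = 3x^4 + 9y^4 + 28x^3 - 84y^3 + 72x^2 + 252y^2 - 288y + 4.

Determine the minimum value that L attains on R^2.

L(x,y) separates as P(x) + Q(y) + 4, so its minimum is min P + min Q + 4.
P'(x) = 12x(x + 3)(x + 4) vanishes at x ∈ {-4, -3, 0}; Q'(y) = 36(y - 4)(y - 2)(y - 1) vanishes at y ∈ {1, 2, 4}.
Local minima of P (where P''>0): P(-4)=128, P(0)=0. Local minima of Q: Q(1)=-111, Q(4)=-192.
So the global minimum of L is P(0) + Q(4) + 4 = 0 − 192 + 4 = -188, attained at (0, 4).

-188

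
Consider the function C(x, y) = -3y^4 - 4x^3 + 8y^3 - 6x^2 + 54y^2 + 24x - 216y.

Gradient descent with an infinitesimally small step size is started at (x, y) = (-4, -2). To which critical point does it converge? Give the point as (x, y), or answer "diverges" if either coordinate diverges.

(-2, 2)

C is separable, so gradient descent decouples: x follows -∂C/∂x, y follows -∂C/∂y.
∂C/∂x = -12(x - 1)(x + 2); at x=-4 this is -120, so x increases.
∂C/∂y = -12(y - 3)(y - 2)(y + 3); at y=-2 this is -240, so y increases.
x converges to its nearest critical value -2 (a local min of the x-part); y converges to 2. The iterate converges to (-2, 2).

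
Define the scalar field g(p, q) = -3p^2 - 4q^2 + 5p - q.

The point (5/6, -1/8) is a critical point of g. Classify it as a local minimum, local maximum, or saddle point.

local maximum

The Hessian of g is constant: H = [[-6, 0], [0, -8]].
det(H) = (-6)·(-8) − 0² = 48.
det(H) > 0 and tr(H) = -14 < 0, so H is negative definite and the point is a local maximum.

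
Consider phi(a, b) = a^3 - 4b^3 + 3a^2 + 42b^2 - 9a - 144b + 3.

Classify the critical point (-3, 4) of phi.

local maximum

The mixed partial ∂²phi/∂a∂b is 0, so the Hessian at any point is diag(phi_aa, phi_bb) = diag(6(a + 1), 12(-2b + 7)).
At (-3, 4): H = diag(-12, -12).
Both eigenvalues are negative, so H is negative definite: a local maximum.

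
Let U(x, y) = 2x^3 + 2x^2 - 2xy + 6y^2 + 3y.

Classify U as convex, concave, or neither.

neither

The term 2x^3 is cubic, so the Hessian is not constant.
∂²U/∂x² = 12x + 4, which takes both signs as x varies (negative for sufficiently negative x). A diagonal entry of the Hessian changing sign means the Hessian is neither positive- nor negative-semidefinite on all of R^2.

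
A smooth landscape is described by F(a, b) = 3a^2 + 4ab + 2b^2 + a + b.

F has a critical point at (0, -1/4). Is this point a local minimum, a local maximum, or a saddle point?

The Hessian of F is constant: H = [[6, 4], [4, 4]].
det(H) = 6·4 − 4² = 8.
det(H) > 0 and tr(H) = 10 > 0, so H is positive definite and the point is a local minimum.

local minimum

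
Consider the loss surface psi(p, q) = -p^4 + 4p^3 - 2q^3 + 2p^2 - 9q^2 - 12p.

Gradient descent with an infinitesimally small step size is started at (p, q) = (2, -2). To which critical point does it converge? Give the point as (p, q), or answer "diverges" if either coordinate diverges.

(1, -3)

psi is separable, so gradient descent decouples: p follows -∂psi/∂p, q follows -∂psi/∂q.
∂psi/∂p = -4(p - 3)(p - 1)(p + 1); at p=2 this is 12, so p decreases.
∂psi/∂q = -6q(q + 3); at q=-2 this is 12, so q decreases.
p converges to its nearest critical value 1 (a local min of the p-part); q converges to -3. The iterate converges to (1, -3).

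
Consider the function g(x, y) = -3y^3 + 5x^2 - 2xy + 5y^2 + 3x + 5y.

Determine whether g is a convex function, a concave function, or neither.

The term -3y^3 is cubic, so the Hessian is not constant.
∂²g/∂y² = -18y + 10, which takes both signs as y varies (negative for sufficiently large y). A diagonal entry of the Hessian changing sign means the Hessian is neither positive- nor negative-semidefinite on all of R^2.

neither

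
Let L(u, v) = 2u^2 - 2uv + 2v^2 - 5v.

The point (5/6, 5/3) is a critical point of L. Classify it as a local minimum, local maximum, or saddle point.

local minimum

The Hessian of L is constant: H = [[4, -2], [-2, 4]].
det(H) = 4·4 − (-2)² = 12.
det(H) > 0 and tr(H) = 8 > 0, so H is positive definite and the point is a local minimum.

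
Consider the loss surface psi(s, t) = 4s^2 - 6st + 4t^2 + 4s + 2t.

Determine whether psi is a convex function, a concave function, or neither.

convex

psi is quadratic, so its Hessian is the constant matrix H = [[8, -6], [-6, 8]].
det(H) = 28, tr(H) = 16.
det(H) > 0 and tr(H) > 0, so H is positive definite everywhere: convex.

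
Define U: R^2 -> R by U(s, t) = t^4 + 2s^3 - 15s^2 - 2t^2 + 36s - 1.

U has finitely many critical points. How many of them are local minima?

2

U separates as a function of s plus a function of t, so ∇U=0 decouples.
∂U/∂s = 6(s - 3)(s - 2) = 0 at s ∈ {2, 3}; ∂U/∂t = 4t(t - 1)(t + 1) = 0 at t ∈ {-1, 0, 1}.
The Hessian is diagonal: diag(U_ss, U_tt). Second derivatives: U_ss(2)=-6, U_ss(3)=6; U_tt(-1)=8, U_tt(0)=-4, U_tt(1)=8.
Local minima occur where both diagonal entries positive: (3, -1), (3, 1). Count: 2.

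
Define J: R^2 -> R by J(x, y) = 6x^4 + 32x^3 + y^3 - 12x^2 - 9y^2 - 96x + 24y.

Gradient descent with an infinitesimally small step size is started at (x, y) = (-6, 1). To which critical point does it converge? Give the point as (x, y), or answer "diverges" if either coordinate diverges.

J is separable, so gradient descent decouples: x follows -∂J/∂x, y follows -∂J/∂y.
∂J/∂x = 24(x - 1)(x + 1)(x + 4); at x=-6 this is -1680, so x increases.
∂J/∂y = 3(y - 4)(y - 2); at y=1 this is 9, so y decreases.
The y-coordinate has no critical point in that direction and runs off to infinity.

diverges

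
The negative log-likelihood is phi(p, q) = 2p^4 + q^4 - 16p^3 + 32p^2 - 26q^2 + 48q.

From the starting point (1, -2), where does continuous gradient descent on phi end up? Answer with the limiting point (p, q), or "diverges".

phi is separable, so gradient descent decouples: p follows -∂phi/∂p, q follows -∂phi/∂q.
∂phi/∂p = 8p(p - 4)(p - 2); at p=1 this is 24, so p decreases.
∂phi/∂q = 4(q - 3)(q - 1)(q + 4); at q=-2 this is 120, so q decreases.
p converges to its nearest critical value 0 (a local min of the p-part); q converges to -4. The iterate converges to (0, -4).

(0, -4)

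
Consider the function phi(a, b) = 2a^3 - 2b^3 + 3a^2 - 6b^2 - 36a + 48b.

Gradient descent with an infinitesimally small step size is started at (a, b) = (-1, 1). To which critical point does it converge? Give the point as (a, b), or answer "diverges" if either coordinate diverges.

(2, -4)

phi is separable, so gradient descent decouples: a follows -∂phi/∂a, b follows -∂phi/∂b.
∂phi/∂a = 6(a - 2)(a + 3); at a=-1 this is -36, so a increases.
∂phi/∂b = -6(b - 2)(b + 4); at b=1 this is 30, so b decreases.
a converges to its nearest critical value 2 (a local min of the a-part); b converges to -4. The iterate converges to (2, -4).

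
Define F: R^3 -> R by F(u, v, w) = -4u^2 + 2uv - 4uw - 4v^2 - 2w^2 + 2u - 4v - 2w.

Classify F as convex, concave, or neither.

F is quadratic, so its Hessian is the constant matrix H = [[-8, 2, -4], [2, -8, 0], [-4, 0, -4]].
Leading principal minors: -8, 60, -112.
Signs alternate −, +, − ⇒ H ≺ 0 ⇒ concave.

concave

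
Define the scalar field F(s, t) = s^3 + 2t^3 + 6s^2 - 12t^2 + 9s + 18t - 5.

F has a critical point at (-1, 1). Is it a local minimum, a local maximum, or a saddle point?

The mixed partial ∂²F/∂s∂t is 0, so the Hessian at any point is diag(F_ss, F_tt) = diag(6(s + 2), 12(t - 2)).
At (-1, 1): H = diag(6, -12).
The eigenvalues have opposite signs, so H is indefinite: a saddle point.

saddle point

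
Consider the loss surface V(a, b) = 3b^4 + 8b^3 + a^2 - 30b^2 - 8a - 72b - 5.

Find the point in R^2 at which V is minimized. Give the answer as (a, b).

V(a,b) separates as P(a) + Q(b) − 5, so its minimum is min P + min Q − 5.
P'(a) = 2a - 8 vanishes at a ∈ {4}; Q'(b) = 12(b - 2)(b + 1)(b + 3) vanishes at b ∈ {-3, -1, 2}.
Local minima of P (where P''>0): P(4)=-16. Local minima of Q: Q(-3)=-27, Q(2)=-152.
So the global minimum of V is P(4) + Q(2) − 5 = -16 − 152 − 5 = -173, attained at (4, 2).

(4, 2)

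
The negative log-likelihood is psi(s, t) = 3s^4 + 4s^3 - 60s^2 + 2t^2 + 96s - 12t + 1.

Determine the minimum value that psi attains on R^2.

-849

psi(s,t) separates as P(s) + Q(t) + 1, so its minimum is min P + min Q + 1.
P'(s) = 12(s - 2)(s - 1)(s + 4) vanishes at s ∈ {-4, 1, 2}; Q'(t) = 4(t - 3) vanishes at t ∈ {3}.
Local minima of P (where P''>0): P(-4)=-832, P(2)=32. Local minima of Q: Q(3)=-18.
So the global minimum of psi is P(-4) + Q(3) + 1 = -832 − 18 + 1 = -849, attained at (-4, 3).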